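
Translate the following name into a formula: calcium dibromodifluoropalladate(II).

Ca[PdBr2F2]

Ligands: 2 fluoro (F, -1), 2 bromo (Br, -1). Ligand charge sum = -4.
Charge balance with calcium (+2) requires 1 complex ion per 1 calcium.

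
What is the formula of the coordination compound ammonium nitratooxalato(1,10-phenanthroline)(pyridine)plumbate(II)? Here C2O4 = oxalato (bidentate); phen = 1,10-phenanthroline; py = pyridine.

NH4[Pb(C2O4)(NO3)(phen)(py)]

Ligands: 1 oxalato (C2O4, -2), 1 1,10-phenanthroline (phen, neutral), 1 pyridine (py, neutral), 1 nitrato (NO3, -1). Ligand charge sum = -3.
With Pb in oxidation state +2, the complex ion is [Pb...]^1−.
Charge balance with ammonium (+1) requires 1 complex ion per 1 ammonium.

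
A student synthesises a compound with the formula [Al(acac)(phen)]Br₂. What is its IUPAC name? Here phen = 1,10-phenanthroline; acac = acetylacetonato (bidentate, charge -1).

(acetylacetonato)(1,10-phenanthroline)aluminium(III) bromide

The 2 bromide counter-ions carry a total charge of -2, so each complex ion is 2+.
Ligand charges: 1×1,10-phenanthroline (neutral), 1×acetylacetonato (-1 each); total -1. So Al + (-1) = 2+, giving Al = +3.
Ligands are named alphabetically: acetylacetonato before phenanthroline.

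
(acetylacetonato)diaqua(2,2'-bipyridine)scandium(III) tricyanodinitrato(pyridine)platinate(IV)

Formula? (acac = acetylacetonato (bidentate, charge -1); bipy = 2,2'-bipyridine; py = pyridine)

[Sc(acac)(bipy)(H2O)2][Pt(CN)3(NO3)2(py)]2

Cation [Sc…]: ligand charges -1, Sc(III) ⇒ ion charge 2+.
Anion [Pt…]: ligand charges -5, Pt(IV) ⇒ ion charge 1−.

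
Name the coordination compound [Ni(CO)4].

tetracarbonylnickel(0)

There is no counter-ion, so the complex is neutral overall.
Ligand charges: 4×carbonyl (neutral); total 0. So Ni + (0) = 0, giving Ni = 0.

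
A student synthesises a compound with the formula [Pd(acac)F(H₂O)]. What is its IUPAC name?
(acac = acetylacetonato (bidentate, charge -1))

There is no counter-ion, so the complex is neutral overall.
Ligand charges: 1×aqua (neutral), 1×acetylacetonato (-1 each), 1×fluoro (-1 each); total -2. So Pd + (-2) = 0, giving Pd = +2.
Ligands are named alphabetically: acetylacetonato before aqua before fluoro.

(acetylacetonato)aquafluoropalladium(II)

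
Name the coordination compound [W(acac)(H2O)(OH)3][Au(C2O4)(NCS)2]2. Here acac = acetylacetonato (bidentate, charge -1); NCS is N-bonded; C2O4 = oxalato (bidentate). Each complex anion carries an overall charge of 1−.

Both ions are complex: the cation is named first with the plain metal name, the anion second with the -ate form; each ion's ligands are alphabetised independently.
The complex anion is given as 1−; its ligand charges sum to -4, so Au = +3.
With 2 anions per cation, the cation must be 2×1 = 2+.
Cation: ligand charges sum to -4; for the ion to be 2+, W = +6.

(acetylacetonato)aquatrihydroxotungsten(VI) diisothiocyanatooxalatoaurate(III)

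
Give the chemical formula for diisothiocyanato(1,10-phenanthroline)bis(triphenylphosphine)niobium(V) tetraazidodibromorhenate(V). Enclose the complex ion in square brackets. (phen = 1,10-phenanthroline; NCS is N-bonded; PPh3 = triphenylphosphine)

Cation [Nb…]: ligand charges -2, Nb(V) ⇒ ion charge 3+.
Anion [Re…]: ligand charges -6, Re(V) ⇒ ion charge 1−.

[Nb(NCS)2(phen)(PPh3)2][ReBr2(N3)4]3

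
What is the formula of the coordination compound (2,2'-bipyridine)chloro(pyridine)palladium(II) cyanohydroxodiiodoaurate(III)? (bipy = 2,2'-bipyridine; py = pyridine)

[Pd(bipy)Cl(py)][Au(CN)I2(OH)]

Cation [Pd…]: ligand charges -1, Pd(II) ⇒ ion charge 1+.
Anion [Au…]: ligand charges -4, Au(III) ⇒ ion charge 1−.
One 1+ cation balances one 1− anion.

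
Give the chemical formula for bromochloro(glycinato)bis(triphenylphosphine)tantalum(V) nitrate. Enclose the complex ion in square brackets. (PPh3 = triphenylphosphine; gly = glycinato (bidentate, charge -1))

[TaBrCl(gly)(PPh3)2](NO3)2

Ligands: 2 triphenylphosphine (PPh3, neutral), 1 chloro (Cl, -1), 1 bromo (Br, -1), 1 glycinato (gly, -1). Ligand charge sum = -3.
Charge balance with nitrate (-1) requires 1 complex ion per 2 nitrate.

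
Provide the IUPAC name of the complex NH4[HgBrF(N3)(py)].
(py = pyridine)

The 1 ammonium counter-ion carries a total charge of +1, so each complex ion is 1−.
Ligand charges: 1×pyridine (neutral), 1×bromo (-1 each), 1×fluoro (-1 each), 1×azido (-1 each); total -3. So Hg + (-3) = 1−, giving Hg = +2.
The complex ion is anionic, so mercury takes the -ate form mercurate(II).

ammonium azidobromofluoro(pyridine)mercurate(II)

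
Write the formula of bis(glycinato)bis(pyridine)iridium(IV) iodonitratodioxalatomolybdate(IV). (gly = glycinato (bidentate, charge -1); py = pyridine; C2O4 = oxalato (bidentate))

[Ir(gly)2(py)2][Mo(C2O4)2I(NO3)]

Cation [Ir…]: ligand charges -2, Ir(IV) ⇒ ion charge 2+.
Anion [Mo…]: ligand charges -6, Mo(IV) ⇒ ion charge 2−.
One 2+ cation balances one 2− anion.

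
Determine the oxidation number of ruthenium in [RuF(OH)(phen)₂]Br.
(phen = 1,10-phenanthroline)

+3

1 bromide outside the brackets (-1 each) → the complex ion is 1+.
Ligand charges: 1×F = -1; 2×phen neutral; 1×OH = -1; sum -2.
Ru + (-2) = 1+ ⇒ Ru is +3.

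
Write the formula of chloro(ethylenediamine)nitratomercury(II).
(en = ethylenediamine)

Ligands: 1 nitrato (NO3, -1), 1 ethylenediamine (en, neutral), 1 chloro (Cl, -1). Ligand charge sum = -2.
With Hg in oxidation state +2, the complex ion is [Hg...].

[HgCl(en)(NO3)]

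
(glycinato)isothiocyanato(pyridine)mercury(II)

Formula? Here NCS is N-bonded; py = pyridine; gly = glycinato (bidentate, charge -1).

[Hg(gly)(NCS)(py)]

Ligands: 1 isothiocyanato (NCS, -1), 1 pyridine (py, neutral), 1 glycinato (gly, -1). Ligand charge sum = -2.
With Hg in oxidation state +2, the complex ion is [Hg...].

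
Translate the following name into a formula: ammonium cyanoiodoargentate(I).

NH4[Ag(CN)I]

Ligands: 1 cyano (CN, -1), 1 iodo (I, -1). Ligand charge sum = -2.
With Ag in oxidation state +1, the complex ion is [Ag...]^1−.
Charge balance with ammonium (+1) requires 1 complex ion per 1 ammonium.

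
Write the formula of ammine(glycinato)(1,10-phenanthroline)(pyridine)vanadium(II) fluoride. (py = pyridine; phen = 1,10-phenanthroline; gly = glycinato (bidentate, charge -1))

Ligands: 1 pyridine (py, neutral), 1 ammine (NH3, neutral), 1 1,10-phenanthroline (phen, neutral), 1 glycinato (gly, -1). Ligand charge sum = -1.
With V in oxidation state +2, the complex ion is [V...]^1+.
Charge balance with fluoride (-1) requires 1 complex ion per 1 fluoride.

[V(gly)(NH3)(phen)(py)]F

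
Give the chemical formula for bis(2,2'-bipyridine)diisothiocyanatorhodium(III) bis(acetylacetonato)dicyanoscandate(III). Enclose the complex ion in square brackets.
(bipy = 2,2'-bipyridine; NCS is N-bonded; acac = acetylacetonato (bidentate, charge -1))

[Rh(bipy)2(NCS)2][Sc(acac)2(CN)2]

Cation [Rh…]: ligand charges -2, Rh(III) ⇒ ion charge 1+.
Anion [Sc…]: ligand charges -4, Sc(III) ⇒ ion charge 1−.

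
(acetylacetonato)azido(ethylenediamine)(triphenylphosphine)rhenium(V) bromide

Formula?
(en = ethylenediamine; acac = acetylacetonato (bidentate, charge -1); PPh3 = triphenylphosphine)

[Re(acac)(en)(N3)(PPh3)]Br3

Ligands: 1 ethylenediamine (en, neutral), 1 acetylacetonato (acac, -1), 1 azido (N3, -1), 1 triphenylphosphine (PPh3, neutral). Ligand charge sum = -2.
With Re in oxidation state +5, the complex ion is [Re...]^3+.
Charge balance with bromide (-1) requires 1 complex ion per 3 bromide.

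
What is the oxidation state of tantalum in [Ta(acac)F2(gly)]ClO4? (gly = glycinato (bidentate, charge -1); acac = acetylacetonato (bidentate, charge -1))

1 perchlorate outside the brackets (-1 each) → the complex ion is 1+.
Ligand charges: 2×F = -2; 1×gly = -1; 1×acac = -1; sum -4.
Ta + (-4) = 1+ ⇒ Ta is +5.

+5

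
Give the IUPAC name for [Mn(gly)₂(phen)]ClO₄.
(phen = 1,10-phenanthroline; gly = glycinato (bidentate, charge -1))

The 1 perchlorate counter-ion carries a total charge of -1, so each complex ion is 1+.
Ligand charges: 1×1,10-phenanthroline (neutral), 2×glycinato (-1 each); total -2. So Mn + (-2) = 1+, giving Mn = +3.
Ligands are named alphabetically: glycinato before phenanthroline.

bis(glycinato)(1,10-phenanthroline)manganese(III) perchlorate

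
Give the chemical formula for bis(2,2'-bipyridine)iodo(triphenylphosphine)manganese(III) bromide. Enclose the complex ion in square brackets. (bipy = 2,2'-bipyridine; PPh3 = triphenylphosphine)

[Mn(bipy)2I(PPh3)]Br2

Ligands: 2 2,2'-bipyridine (bipy, neutral), 1 iodo (I, -1), 1 triphenylphosphine (PPh3, neutral). Ligand charge sum = -1.
With Mn in oxidation state +3, the complex ion is [Mn...]^2+.
Charge balance with bromide (-1) requires 1 complex ion per 2 bromide.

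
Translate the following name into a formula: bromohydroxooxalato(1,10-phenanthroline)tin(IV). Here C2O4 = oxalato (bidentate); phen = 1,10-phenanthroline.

Ligands: 1 oxalato (C2O4, -2), 1 hydroxo (OH, -1), 1 1,10-phenanthroline (phen, neutral), 1 bromo (Br, -1). Ligand charge sum = -4.
With Sn in oxidation state +4, the complex ion is [Sn...].

[SnBr(C2O4)(OH)(phen)]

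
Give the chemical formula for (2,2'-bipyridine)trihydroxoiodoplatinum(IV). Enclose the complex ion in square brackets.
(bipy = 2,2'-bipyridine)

Ligands: 1 iodo (I, -1), 3 hydroxo (OH, -1), 1 2,2'-bipyridine (bipy, neutral). Ligand charge sum = -4.
With Pt in oxidation state +4, the complex ion is [Pt...].

[Pt(bipy)I(OH)3]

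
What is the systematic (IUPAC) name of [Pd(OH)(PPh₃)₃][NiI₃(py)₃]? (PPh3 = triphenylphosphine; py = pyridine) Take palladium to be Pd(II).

hydroxotris(triphenylphosphine)palladium(II) triiodotris(pyridine)nickelate(II)

Pd is given as +2; the cation's ligand charges sum to -1, so the complex cation is 1+.
A 1:1 salt means the anion carries the equal and opposite charge, 1−.
Anion: ligand charges sum to -3; for the ion to be 1−, Ni = +2.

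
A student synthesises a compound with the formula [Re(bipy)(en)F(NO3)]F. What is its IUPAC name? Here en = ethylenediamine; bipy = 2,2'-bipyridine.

(2,2'-bipyridine)(ethylenediamine)fluoronitratorhenium(III) fluoride

The 1 fluoride counter-ion carries a total charge of -1, so each complex ion is 1+.
Ligand charges: 1×ethylenediamine (neutral), 1×nitrato (-1 each), 1×fluoro (-1 each), 1×2,2'-bipyridine (neutral); total -2. So Re + (-2) = 1+, giving Re = +3.
Ligands are named alphabetically: bipyridine before ethylenediamine before fluoro before nitrato.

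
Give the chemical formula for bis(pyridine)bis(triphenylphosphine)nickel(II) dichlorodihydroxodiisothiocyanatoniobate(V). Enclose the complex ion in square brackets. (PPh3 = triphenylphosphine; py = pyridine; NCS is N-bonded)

[Ni(PPh3)2(py)2][NbCl2(NCS)2(OH)2]2

Cation [Ni…]: ligand charges 0, Ni(II) ⇒ ion charge 2+.
Anion [Nb…]: ligand charges -6, Nb(V) ⇒ ion charge 1−.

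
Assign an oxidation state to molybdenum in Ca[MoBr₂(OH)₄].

1 calcium outside the brackets (+2 each) → the complex ion is 2−.
Ligand charges: 4×OH = -4; 2×Br = -2; sum -6.
Mo + (-6) = 2− ⇒ Mo is +4.

+4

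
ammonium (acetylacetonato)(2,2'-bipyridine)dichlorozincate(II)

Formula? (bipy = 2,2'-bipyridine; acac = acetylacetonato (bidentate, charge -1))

NH4[Zn(acac)(bipy)Cl2]

Ligands: 1 2,2'-bipyridine (bipy, neutral), 2 chloro (Cl, -1), 1 acetylacetonato (acac, -1). Ligand charge sum = -3.
With Zn in oxidation state +2, the complex ion is [Zn...]^1−.
Charge balance with ammonium (+1) requires 1 complex ion per 1 ammonium.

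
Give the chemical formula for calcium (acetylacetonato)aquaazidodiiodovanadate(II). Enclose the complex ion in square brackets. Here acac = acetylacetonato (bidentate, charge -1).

Ca[V(acac)(H2O)I2(N3)]

Ligands: 1 azido (N3, -1), 2 iodo (I, -1), 1 aqua (H2O, neutral), 1 acetylacetonato (acac, -1). Ligand charge sum = -4.
With V in oxidation state +2, the complex ion is [V...]^2−.
Charge balance with calcium (+2) requires 1 complex ion per 1 calcium.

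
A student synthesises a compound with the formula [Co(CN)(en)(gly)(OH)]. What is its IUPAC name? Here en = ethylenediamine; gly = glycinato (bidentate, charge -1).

cyano(ethylenediamine)(glycinato)hydroxocobalt(III)

There is no counter-ion, so the complex is neutral overall.
Ligand charges: 1×ethylenediamine (neutral), 1×glycinato (-1 each), 1×cyano (-1 each), 1×hydroxo (-1 each); total -3. So Co + (-3) = 0, giving Co = +3.
Ligands are named alphabetically: cyano before ethylenediamine before glycinato before hydroxo.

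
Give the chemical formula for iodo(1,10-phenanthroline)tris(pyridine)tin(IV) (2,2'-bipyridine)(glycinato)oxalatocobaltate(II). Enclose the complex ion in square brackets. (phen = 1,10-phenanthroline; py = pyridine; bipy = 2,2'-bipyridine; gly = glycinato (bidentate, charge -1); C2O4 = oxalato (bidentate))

[SnI(phen)(py)3][Co(bipy)(C2O4)(gly)]3

Cation [Sn…]: ligand charges -1, Sn(IV) ⇒ ion charge 3+.
Anion [Co…]: ligand charges -3, Co(II) ⇒ ion charge 1−.
One 3+ cation requires 3 of the 1− anion.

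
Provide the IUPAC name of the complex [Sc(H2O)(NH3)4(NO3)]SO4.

The 1 sulfate counter-ion carries a total charge of -2, so each complex ion is 2+.
Ligand charges: 1×nitrato (-1 each), 4×ammine (neutral), 1×aqua (neutral); total -1. So Sc + (-1) = 2+, giving Sc = +3.
Ligands are named alphabetically: ammine before aqua before nitrato.

tetraammineaquanitratoscandium(III) sulfate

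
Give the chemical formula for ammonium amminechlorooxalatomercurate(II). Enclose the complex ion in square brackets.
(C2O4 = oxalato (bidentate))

NH4[Hg(C2O4)Cl(NH3)]

Ligands: 1 ammine (NH3, neutral), 1 chloro (Cl, -1), 1 oxalato (C2O4, -2). Ligand charge sum = -3.
Charge balance with ammonium (+1) requires 1 complex ion per 1 ammonium.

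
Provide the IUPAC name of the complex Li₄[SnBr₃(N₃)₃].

lithium triazidotribromostannate(II)

The 4 lithium counter-ions carry a total charge of +4, so each complex ion is 4−.
Ligand charges: 3×bromo (-1 each), 3×azido (-1 each); total -6. So Sn + (-6) = 4−, giving Sn = +2.
The complex ion is anionic, so tin takes the -ate form stannate(II).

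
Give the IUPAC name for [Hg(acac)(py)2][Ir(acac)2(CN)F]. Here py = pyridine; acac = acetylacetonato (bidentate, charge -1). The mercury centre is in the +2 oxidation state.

Both ions are complex: the cation is named first with the plain metal name, the anion second with the -ate form; each ion's ligands are alphabetised independently.
Hg is given as +2; the cation's ligand charges sum to -1, so the complex cation is 1+.
A 1:1 salt means the anion carries the equal and opposite charge, 1−.
Anion: ligand charges sum to -4; for the ion to be 1−, Ir = +3.

(acetylacetonato)bis(pyridine)mercury(II) bis(acetylacetonato)cyanofluoroiridate(III)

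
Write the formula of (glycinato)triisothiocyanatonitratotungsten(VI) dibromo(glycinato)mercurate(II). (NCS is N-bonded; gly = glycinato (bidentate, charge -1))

Cation [W…]: ligand charges -5, W(VI) ⇒ ion charge 1+.
Anion [Hg…]: ligand charges -3, Hg(II) ⇒ ion charge 1−.
One 1+ cation balances one 1− anion.

[W(gly)(NCS)3(NO3)][HgBr2(gly)]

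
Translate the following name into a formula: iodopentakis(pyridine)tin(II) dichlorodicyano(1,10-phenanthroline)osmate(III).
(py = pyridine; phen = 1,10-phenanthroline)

[SnI(py)5][OsCl2(CN)2(phen)]

Cation [Sn…]: ligand charges -1, Sn(II) ⇒ ion charge 1+.
Anion [Os…]: ligand charges -4, Os(III) ⇒ ion charge 1−.
One 1+ cation balances one 1− anion.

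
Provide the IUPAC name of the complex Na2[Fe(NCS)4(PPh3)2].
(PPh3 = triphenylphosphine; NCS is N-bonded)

sodium tetraisothiocyanatobis(triphenylphosphine)ferrate(II)

The 2 sodium counter-ions carry a total charge of +2, so each complex ion is 2−.
Ligand charges: 2×triphenylphosphine (neutral), 4×isothiocyanato (-1 each); total -4. So Fe + (-4) = 2−, giving Fe = +2.
The complex ion is anionic, so iron takes the -ate form ferrate(II).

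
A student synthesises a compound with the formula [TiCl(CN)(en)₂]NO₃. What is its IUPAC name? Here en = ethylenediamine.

chlorocyanobis(ethylenediamine)titanium(III) nitrate

The 1 nitrate counter-ion carries a total charge of -1, so each complex ion is 1+.
Ligand charges: 1×cyano (-1 each), 2×ethylenediamine (neutral), 1×chloro (-1 each); total -2. So Ti + (-2) = 1+, giving Ti = +3.
Ligands are named alphabetically: chloro before cyano before ethylenediamine.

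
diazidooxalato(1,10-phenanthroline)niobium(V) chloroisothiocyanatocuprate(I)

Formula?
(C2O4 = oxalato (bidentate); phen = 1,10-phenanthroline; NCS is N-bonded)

[Nb(C2O4)(N3)2(phen)][CuCl(NCS)]

Cation [Nb…]: ligand charges -4, Nb(V) ⇒ ion charge 1+.
Anion [Cu…]: ligand charges -2, Cu(I) ⇒ ion charge 1−.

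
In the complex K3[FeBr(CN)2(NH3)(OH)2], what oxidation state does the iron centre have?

+2

3 potassium outside the brackets (+1 each) → the complex ion is 3−.
Ligand charges: 1×NH3 neutral; 2×CN = -2; 2×OH = -2; 1×Br = -1; sum -5.
Fe + (-5) = 3− ⇒ Fe is +2.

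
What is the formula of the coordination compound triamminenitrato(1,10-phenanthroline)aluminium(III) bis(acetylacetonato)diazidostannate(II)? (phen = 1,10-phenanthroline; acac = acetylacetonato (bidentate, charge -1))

[Al(NH3)3(NO3)(phen)][Sn(acac)2(N3)2]

Cation [Al…]: ligand charges -1, Al(III) ⇒ ion charge 2+.
Anion [Sn…]: ligand charges -4, Sn(II) ⇒ ion charge 2−.
One 2+ cation balances one 2− anion.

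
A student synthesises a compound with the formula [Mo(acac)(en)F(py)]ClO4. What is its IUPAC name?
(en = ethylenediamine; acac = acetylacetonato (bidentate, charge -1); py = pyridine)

(acetylacetonato)(ethylenediamine)fluoro(pyridine)molybdenum(III) perchlorate

The 1 perchlorate counter-ion carries a total charge of -1, so each complex ion is 1+.
Ligand charges: 1×ethylenediamine (neutral), 1×acetylacetonato (-1 each), 1×fluoro (-1 each), 1×pyridine (neutral); total -2. So Mo + (-2) = 1+, giving Mo = +3.
Ligands are named alphabetically: acetylacetonato before ethylenediamine before fluoro before pyridine.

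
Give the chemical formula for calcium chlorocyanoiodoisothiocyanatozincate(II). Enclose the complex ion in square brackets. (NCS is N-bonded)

Ca[ZnCl(CN)I(NCS)]

Ligands: 1 cyano (CN, -1), 1 iodo (I, -1), 1 isothiocyanato (NCS, -1), 1 chloro (Cl, -1). Ligand charge sum = -4.
With Zn in oxidation state +2, the complex ion is [Zn...]^2−.
Charge balance with calcium (+2) requires 1 complex ion per 1 calcium.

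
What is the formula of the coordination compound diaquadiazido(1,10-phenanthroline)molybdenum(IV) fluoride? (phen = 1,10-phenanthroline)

Ligands: 2 aqua (H2O, neutral), 1 1,10-phenanthroline (phen, neutral), 2 azido (N3, -1). Ligand charge sum = -2.
With Mo in oxidation state +4, the complex ion is [Mo...]^2+.
Charge balance with fluoride (-1) requires 1 complex ion per 2 fluoride.

[Mo(H2O)2(N3)2(phen)]F2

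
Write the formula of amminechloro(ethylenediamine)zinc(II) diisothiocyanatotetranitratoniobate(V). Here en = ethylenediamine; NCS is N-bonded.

[ZnCl(en)(NH3)][Nb(NCS)2(NO3)4]

Cation [Zn…]: ligand charges -1, Zn(II) ⇒ ion charge 1+.
Anion [Nb…]: ligand charges -6, Nb(V) ⇒ ion charge 1−.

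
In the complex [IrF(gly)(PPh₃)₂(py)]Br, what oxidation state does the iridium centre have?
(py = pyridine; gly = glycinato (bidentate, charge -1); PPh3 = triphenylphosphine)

+3

1 bromide outside the brackets (-1 each) → the complex ion is 1+.
Ligand charges: 1×py neutral; 1×gly = -1; 1×F = -1; 2×PPh3 neutral; sum -2.
Ir + (-2) = 1+ ⇒ Ir is +3.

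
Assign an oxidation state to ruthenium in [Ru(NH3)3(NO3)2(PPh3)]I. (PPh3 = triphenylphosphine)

+3

1 iodide outside the brackets (-1 each) → the complex ion is 1+.
Ligand charges: 2×NO3 = -2; 3×NH3 neutral; 1×PPh3 neutral; sum -2.
Ru + (-2) = 1+ ⇒ Ru is +3.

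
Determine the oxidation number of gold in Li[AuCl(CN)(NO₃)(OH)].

1 lithium outside the brackets (+1 each) → the complex ion is 1−.
Ligand charges: 1×Cl = -1; 1×CN = -1; 1×OH = -1; 1×NO3 = -1; sum -4.
Au + (-4) = 1− ⇒ Au is +3.

+3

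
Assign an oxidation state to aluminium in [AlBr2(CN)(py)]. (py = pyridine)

+3

No counter-ion: the bracketed complex is neutral.
Ligand charges: 2×Br = -2; 1×py neutral; 1×CN = -1; sum -3.
Al + (-3) = 0 ⇒ Al is +3.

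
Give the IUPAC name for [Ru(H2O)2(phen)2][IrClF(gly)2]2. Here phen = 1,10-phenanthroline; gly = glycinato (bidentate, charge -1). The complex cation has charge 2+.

The complex cation is given as 2+; its ligand charges sum to 0, so Ru = +2.
With 2 anions per cation, each anion must be 2/2 = 1−.
Anion: ligand charges sum to -4; for the ion to be 1−, Ir = +3.

diaquabis(1,10-phenanthroline)ruthenium(II) chlorofluorobis(glycinato)iridate(III)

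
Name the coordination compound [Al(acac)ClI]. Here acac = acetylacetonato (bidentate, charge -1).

(acetylacetonato)chloroiodoaluminium(III)

There is no counter-ion, so the complex is neutral overall.
Ligand charges: 1×iodo (-1 each), 1×chloro (-1 each), 1×acetylacetonato (-1 each); total -3. So Al + (-3) = 0, giving Al = +3.
Ligands are named alphabetically: acetylacetonato before chloro before iodo.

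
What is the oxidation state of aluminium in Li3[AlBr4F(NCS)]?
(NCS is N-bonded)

3 lithium outside the brackets (+1 each) → the complex ion is 3−.
Ligand charges: 1×F = -1; 1×NCS = -1; 4×Br = -4; sum -6.
Al + (-6) = 3− ⇒ Al is +3.

+3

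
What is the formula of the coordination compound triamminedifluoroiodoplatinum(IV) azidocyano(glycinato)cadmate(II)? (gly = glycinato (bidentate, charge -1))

Cation [Pt…]: ligand charges -3, Pt(IV) ⇒ ion charge 1+.
Anion [Cd…]: ligand charges -3, Cd(II) ⇒ ion charge 1−.
One 1+ cation balances one 1− anion.

[PtF2I(NH3)3][Cd(CN)(gly)(N3)]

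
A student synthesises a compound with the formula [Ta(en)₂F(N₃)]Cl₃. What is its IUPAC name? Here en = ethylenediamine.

The 3 chloride counter-ions carry a total charge of -3, so each complex ion is 3+.
Ligand charges: 2×ethylenediamine (neutral), 1×azido (-1 each), 1×fluoro (-1 each); total -2. So Ta + (-2) = 3+, giving Ta = +5.
Ligands are named alphabetically: azido before ethylenediamine before fluoro.

azidobis(ethylenediamine)fluorotantalum(V) chloride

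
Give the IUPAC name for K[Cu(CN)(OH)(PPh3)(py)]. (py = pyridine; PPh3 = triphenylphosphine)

potassium cyanohydroxo(pyridine)(triphenylphosphine)cuprate(I)

The 1 potassium counter-ion carries a total charge of +1, so each complex ion is 1−.
Ligand charges: 1×pyridine (neutral), 1×cyano (-1 each), 1×hydroxo (-1 each), 1×triphenylphosphine (neutral); total -2. So Cu + (-2) = 1−, giving Cu = +1.
The complex ion is anionic, so copper takes the -ate form cuprate(I).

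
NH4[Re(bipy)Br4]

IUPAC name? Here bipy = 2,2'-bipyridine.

ammonium (2,2'-bipyridine)tetrabromorhenate(III)

The 1 ammonium counter-ion carries a total charge of +1, so each complex ion is 1−.
Ligand charges: 1×2,2'-bipyridine (neutral), 4×bromo (-1 each); total -4. So Re + (-4) = 1−, giving Re = +3.
The complex ion is anionic, so rhenium takes the -ate form rhenate(III).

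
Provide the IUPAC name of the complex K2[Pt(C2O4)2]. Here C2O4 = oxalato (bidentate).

The 2 potassium counter-ions carry a total charge of +2, so each complex ion is 2−.
Ligand charges: 2×oxalato (-2 each); total -4. So Pt + (-4) = 2−, giving Pt = +2.
The complex ion is anionic, so platinum takes the -ate form platinate(II).

potassium dioxalatoplatinate(II)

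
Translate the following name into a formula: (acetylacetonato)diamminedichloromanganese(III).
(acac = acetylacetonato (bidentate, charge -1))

Ligands: 1 acetylacetonato (acac, -1), 2 chloro (Cl, -1), 2 ammine (NH3, neutral). Ligand charge sum = -3.
With Mn in oxidation state +3, the complex ion is [Mn...].

[Mn(acac)Cl2(NH3)2]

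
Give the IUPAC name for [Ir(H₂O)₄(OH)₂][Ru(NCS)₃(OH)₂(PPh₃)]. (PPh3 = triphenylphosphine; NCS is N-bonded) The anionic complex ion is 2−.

tetraaquadihydroxoiridium(IV) dihydroxotriisothiocyanato(triphenylphosphine)ruthenate(III)

The complex anion is given as 2−; its ligand charges sum to -5, so Ru = +3.
A 1:1 salt means the cation carries the equal and opposite charge, 2+.
Cation: ligand charges sum to -2; for the ion to be 2+, Ir = +4.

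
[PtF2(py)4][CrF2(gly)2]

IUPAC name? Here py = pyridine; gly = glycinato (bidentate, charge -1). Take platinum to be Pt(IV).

difluorotetrakis(pyridine)platinum(IV) difluorobis(glycinato)chromate(II)

Both ions are complex: the cation is named first with the plain metal name, the anion second with the -ate form; each ion's ligands are alphabetised independently.
Pt is given as +4; the cation's ligand charges sum to -2, so the complex cation is 2+.
A 1:1 salt means the anion carries the equal and opposite charge, 2−.
Anion: ligand charges sum to -4; for the ion to be 2−, Cr = +2.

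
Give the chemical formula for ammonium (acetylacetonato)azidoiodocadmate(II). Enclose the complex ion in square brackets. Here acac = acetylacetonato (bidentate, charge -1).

NH4[Cd(acac)I(N3)]

Ligands: 1 azido (N3, -1), 1 iodo (I, -1), 1 acetylacetonato (acac, -1). Ligand charge sum = -3.
With Cd in oxidation state +2, the complex ion is [Cd...]^1−.
Charge balance with ammonium (+1) requires 1 complex ion per 1 ammonium.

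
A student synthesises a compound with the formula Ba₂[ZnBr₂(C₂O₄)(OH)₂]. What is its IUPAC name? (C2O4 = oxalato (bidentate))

barium dibromodihydroxooxalatozincate(II)

The 2 barium counter-ions carry a total charge of +4, so each complex ion is 4−.
Ligand charges: 2×bromo (-1 each), 1×oxalato (-2 each), 2×hydroxo (-1 each); total -6. So Zn + (-6) = 4−, giving Zn = +2.
The complex ion is anionic, so zinc takes the -ate form zincate(II).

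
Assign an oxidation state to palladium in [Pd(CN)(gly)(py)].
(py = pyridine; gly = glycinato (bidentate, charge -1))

No counter-ion: the bracketed complex is neutral.
Ligand charges: 1×py neutral; 1×CN = -1; 1×gly = -1; sum -2.
Pd + (-2) = 0 ⇒ Pd is +2.

+2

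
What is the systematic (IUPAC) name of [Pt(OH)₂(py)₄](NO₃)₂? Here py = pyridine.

dihydroxotetrakis(pyridine)platinum(IV) nitrate

The 2 nitrate counter-ions carry a total charge of -2, so each complex ion is 2+.
Ligand charges: 4×pyridine (neutral), 2×hydroxo (-1 each); total -2. So Pt + (-2) = 2+, giving Pt = +4.
Ligands are named alphabetically: hydroxo before pyridine.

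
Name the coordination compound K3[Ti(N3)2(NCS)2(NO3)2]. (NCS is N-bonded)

potassium diazidodiisothiocyanatodinitratotitanate(III)

The 3 potassium counter-ions carry a total charge of +3, so each complex ion is 3−.
Ligand charges: 2×nitrato (-1 each), 2×isothiocyanato (-1 each), 2×azido (-1 each); total -6. So Ti + (-6) = 3−, giving Ti = +3.
Ligands are named alphabetically: azido before isothiocyanato before nitrato.
The complex ion is anionic, so titanium takes the -ate form titanate(III).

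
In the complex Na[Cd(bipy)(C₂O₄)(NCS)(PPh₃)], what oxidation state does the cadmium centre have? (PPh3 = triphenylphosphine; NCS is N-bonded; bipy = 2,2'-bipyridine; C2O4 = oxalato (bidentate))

+2

1 sodium outside the brackets (+1 each) → the complex ion is 1−.
Ligand charges: 1×PPh3 neutral; 1×NCS = -1; 1×bipy neutral; 1×C2O4 = -2; sum -3.
Cd + (-3) = 1− ⇒ Cd is +2.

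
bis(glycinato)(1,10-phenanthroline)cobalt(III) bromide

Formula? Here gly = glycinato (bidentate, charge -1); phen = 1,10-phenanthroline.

Ligands: 2 glycinato (gly, -1), 1 1,10-phenanthroline (phen, neutral). Ligand charge sum = -2.
With Co in oxidation state +3, the complex ion is [Co...]^1+.
Charge balance with bromide (-1) requires 1 complex ion per 1 bromide.

[Co(gly)2(phen)]Br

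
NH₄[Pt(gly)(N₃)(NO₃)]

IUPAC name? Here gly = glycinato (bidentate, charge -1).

The 1 ammonium counter-ion carries a total charge of +1, so each complex ion is 1−.
Ligand charges: 1×glycinato (-1 each), 1×nitrato (-1 each), 1×azido (-1 each); total -3. So Pt + (-3) = 1−, giving Pt = +2.
Ligands are named alphabetically: azido before glycinato before nitrato.
The complex ion is anionic, so platinum takes the -ate form platinate(II).

ammonium azido(glycinato)nitratoplatinate(II)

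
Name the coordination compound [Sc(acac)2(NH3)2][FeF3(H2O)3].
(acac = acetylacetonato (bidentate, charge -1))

bis(acetylacetonato)diamminescandium(III) triaquatrifluoroferrate(II)

Scandium is always +3 in its complexes; the cation's ligand charges sum to -2, so the complex cation is 1+.
A 1:1 salt means the anion carries the equal and opposite charge, 1−.
Anion: ligand charges sum to -3; for the ion to be 1−, Fe = +2.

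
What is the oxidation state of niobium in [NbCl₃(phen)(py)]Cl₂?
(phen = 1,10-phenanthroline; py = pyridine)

2 chloride outside the brackets (-1 each) → the complex ion is 2+.
Ligand charges: 1×phen neutral; 3×Cl = -3; 1×py neutral; sum -3.
Nb + (-3) = 2+ ⇒ Nb is +5.

+5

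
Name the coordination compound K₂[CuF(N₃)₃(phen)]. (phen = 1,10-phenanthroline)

potassium triazidofluoro(1,10-phenanthroline)cuprate(II)

The 2 potassium counter-ions carry a total charge of +2, so each complex ion is 2−.
Ligand charges: 1×fluoro (-1 each), 3×azido (-1 each), 1×1,10-phenanthroline (neutral); total -4. So Cu + (-4) = 2−, giving Cu = +2.
Ligands are named alphabetically: azido before fluoro before phenanthroline.
The complex ion is anionic, so copper takes the -ate form cuprate(II).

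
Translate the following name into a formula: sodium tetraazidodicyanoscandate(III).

Na3[Sc(CN)2(N3)4]

Ligands: 2 cyano (CN, -1), 4 azido (N3, -1). Ligand charge sum = -6.
With Sc in oxidation state +3, the complex ion is [Sc...]^3−.
Charge balance with sodium (+1) requires 1 complex ion per 3 sodium.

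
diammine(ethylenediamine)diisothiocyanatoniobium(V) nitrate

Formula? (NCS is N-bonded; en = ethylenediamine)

[Nb(en)(NCS)2(NH3)2](NO3)3

Ligands: 2 ammine (NH3, neutral), 2 isothiocyanato (NCS, -1), 1 ethylenediamine (en, neutral). Ligand charge sum = -2.
With Nb in oxidation state +5, the complex ion is [Nb...]^3+.
Charge balance with nitrate (-1) requires 1 complex ion per 3 nitrate.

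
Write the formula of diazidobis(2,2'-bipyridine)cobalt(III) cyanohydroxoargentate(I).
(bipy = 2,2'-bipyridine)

Cation [Co…]: ligand charges -2, Co(III) ⇒ ion charge 1+.
Anion [Ag…]: ligand charges -2, Ag(I) ⇒ ion charge 1−.
One 1+ cation balances one 1− anion.

[Co(bipy)2(N3)2][Ag(CN)(OH)]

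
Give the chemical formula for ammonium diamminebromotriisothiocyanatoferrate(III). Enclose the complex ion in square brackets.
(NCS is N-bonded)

Ligands: 2 ammine (NH3, neutral), 3 isothiocyanato (NCS, -1), 1 bromo (Br, -1). Ligand charge sum = -4.
With Fe in oxidation state +3, the complex ion is [Fe...]^1−.
Charge balance with ammonium (+1) requires 1 complex ion per 1 ammonium.

NH4[FeBr(NCS)3(NH3)2]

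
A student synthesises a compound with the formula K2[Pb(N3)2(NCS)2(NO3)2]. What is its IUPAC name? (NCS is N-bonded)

The 2 potassium counter-ions carry a total charge of +2, so each complex ion is 2−.
Ligand charges: 2×nitrato (-1 each), 2×isothiocyanato (-1 each), 2×azido (-1 each); total -6. So Pb + (-6) = 2−, giving Pb = +4.
Ligands are named alphabetically: azido before isothiocyanato before nitrato.
The complex ion is anionic, so lead takes the -ate form plumbate(IV).

potassium diazidodiisothiocyanatodinitratoplumbate(IV)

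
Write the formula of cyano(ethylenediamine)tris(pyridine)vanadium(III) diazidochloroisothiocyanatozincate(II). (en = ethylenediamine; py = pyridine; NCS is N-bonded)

Cation [V…]: ligand charges -1, V(III) ⇒ ion charge 2+.
Anion [Zn…]: ligand charges -4, Zn(II) ⇒ ion charge 2−.
One 2+ cation balances one 2− anion.

[V(CN)(en)(py)3][ZnCl(N3)2(NCS)]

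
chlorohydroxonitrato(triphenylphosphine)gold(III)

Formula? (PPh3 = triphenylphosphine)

[AuCl(NO3)(OH)(PPh3)]

Ligands: 1 nitrato (NO3, -1), 1 chloro (Cl, -1), 1 hydroxo (OH, -1), 1 triphenylphosphine (PPh3, neutral). Ligand charge sum = -3.
With Au in oxidation state +3, the complex ion is [Au...].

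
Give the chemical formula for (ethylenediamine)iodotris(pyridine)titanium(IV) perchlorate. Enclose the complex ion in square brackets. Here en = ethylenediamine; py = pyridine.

Ligands: 1 ethylenediamine (en, neutral), 1 iodo (I, -1), 3 pyridine (py, neutral). Ligand charge sum = -1.
With Ti in oxidation state +4, the complex ion is [Ti...]^3+.
Charge balance with perchlorate (-1) requires 1 complex ion per 3 perchlorate.

[Ti(en)I(py)3](ClO4)3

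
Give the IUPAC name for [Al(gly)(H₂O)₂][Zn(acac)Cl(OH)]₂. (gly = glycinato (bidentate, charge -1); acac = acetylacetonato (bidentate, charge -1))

diaqua(glycinato)aluminium(III) (acetylacetonato)chlorohydroxozincate(II)

Both ions are complex: the cation is named first with the plain metal name, the anion second with the -ate form; each ion's ligands are alphabetised independently.
Aluminium is always +3 in its complexes; the cation's ligand charges sum to -1, so the complex cation is 2+.
With 2 anions per cation, each anion must be 2/2 = 1−.
Anion: ligand charges sum to -3; for the ion to be 1−, Zn = +2.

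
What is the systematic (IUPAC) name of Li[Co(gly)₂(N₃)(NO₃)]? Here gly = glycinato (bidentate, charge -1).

lithium azidobis(glycinato)nitratocobaltate(III)

The 1 lithium counter-ion carries a total charge of +1, so each complex ion is 1−.
Ligand charges: 1×azido (-1 each), 1×nitrato (-1 each), 2×glycinato (-1 each); total -4. So Co + (-4) = 1−, giving Co = +3.
Ligands are named alphabetically: azido before glycinato before nitrato.
The complex ion is anionic, so cobalt takes the -ate form cobaltate(III).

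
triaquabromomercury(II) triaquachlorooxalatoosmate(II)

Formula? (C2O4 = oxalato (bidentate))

Cation [Hg…]: ligand charges -1, Hg(II) ⇒ ion charge 1+.
Anion [Os…]: ligand charges -3, Os(II) ⇒ ion charge 1−.
One 1+ cation balances one 1− anion.

[HgBr(H2O)3][Os(C2O4)Cl(H2O)3]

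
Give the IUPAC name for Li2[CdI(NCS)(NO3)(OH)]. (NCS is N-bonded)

The 2 lithium counter-ions carry a total charge of +2, so each complex ion is 2−.
Ligand charges: 1×isothiocyanato (-1 each), 1×hydroxo (-1 each), 1×iodo (-1 each), 1×nitrato (-1 each); total -4. So Cd + (-4) = 2−, giving Cd = +2.
The complex ion is anionic, so cadmium takes the -ate form cadmate(II).

lithium hydroxoiodoisothiocyanatonitratocadmate(II)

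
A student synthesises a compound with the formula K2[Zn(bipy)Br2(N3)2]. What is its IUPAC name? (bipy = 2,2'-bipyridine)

The 2 potassium counter-ions carry a total charge of +2, so each complex ion is 2−.
Ligand charges: 2×azido (-1 each), 1×2,2'-bipyridine (neutral), 2×bromo (-1 each); total -4. So Zn + (-4) = 2−, giving Zn = +2.
Ligands are named alphabetically: azido before bipyridine before bromo.
The complex ion is anionic, so zinc takes the -ate form zincate(II).

potassium diazido(2,2'-bipyridine)dibromozincate(II)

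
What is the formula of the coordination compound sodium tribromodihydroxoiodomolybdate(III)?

Na3[MoBr3I(OH)2]

Ligands: 3 bromo (Br, -1), 1 iodo (I, -1), 2 hydroxo (OH, -1). Ligand charge sum = -6.
Charge balance with sodium (+1) requires 1 complex ion per 3 sodium.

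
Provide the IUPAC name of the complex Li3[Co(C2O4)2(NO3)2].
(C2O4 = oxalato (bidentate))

lithium dinitratodioxalatocobaltate(III)

The 3 lithium counter-ions carry a total charge of +3, so each complex ion is 3−.
Ligand charges: 2×nitrato (-1 each), 2×oxalato (-2 each); total -6. So Co + (-6) = 3−, giving Co = +3.
Ligands are named alphabetically: nitrato before oxalato.
The complex ion is anionic, so cobalt takes the -ate form cobaltate(III).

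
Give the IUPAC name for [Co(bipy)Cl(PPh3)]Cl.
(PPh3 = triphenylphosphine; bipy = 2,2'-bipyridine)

The 1 chloride counter-ion carries a total charge of -1, so each complex ion is 1+.
Ligand charges: 1×chloro (-1 each), 1×triphenylphosphine (neutral), 1×2,2'-bipyridine (neutral); total -1. So Co + (-1) = 1+, giving Co = +2.
Ligands are named alphabetically: bipyridine before chloro before triphenylphosphine.

(2,2'-bipyridine)chloro(triphenylphosphine)cobalt(II) chloride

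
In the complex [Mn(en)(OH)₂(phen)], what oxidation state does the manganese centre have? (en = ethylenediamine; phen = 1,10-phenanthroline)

No counter-ion: the bracketed complex is neutral.
Ligand charges: 2×OH = -2; 1×en neutral; 1×phen neutral; sum -2.
Mn + (-2) = 0 ⇒ Mn is +2.

+2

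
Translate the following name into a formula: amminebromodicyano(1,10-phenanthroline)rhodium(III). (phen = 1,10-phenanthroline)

[RhBr(CN)2(NH3)(phen)]

Ligands: 2 cyano (CN, -1), 1 bromo (Br, -1), 1 1,10-phenanthroline (phen, neutral), 1 ammine (NH3, neutral). Ligand charge sum = -3.
With Rh in oxidation state +3, the complex ion is [Rh...].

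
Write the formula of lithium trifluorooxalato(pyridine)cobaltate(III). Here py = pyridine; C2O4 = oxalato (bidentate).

Li2[Co(C2O4)F3(py)]

Ligands: 3 fluoro (F, -1), 1 pyridine (py, neutral), 1 oxalato (C2O4, -2). Ligand charge sum = -5.
With Co in oxidation state +3, the complex ion is [Co...]^2−.
Charge balance with lithium (+1) requires 1 complex ion per 2 lithium.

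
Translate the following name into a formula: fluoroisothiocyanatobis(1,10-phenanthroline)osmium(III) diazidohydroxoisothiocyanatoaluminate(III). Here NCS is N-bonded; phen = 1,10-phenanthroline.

Cation [Os…]: ligand charges -2, Os(III) ⇒ ion charge 1+.
Anion [Al…]: ligand charges -4, Al(III) ⇒ ion charge 1−.
One 1+ cation balances one 1− anion.

[OsF(NCS)(phen)2][Al(N3)2(NCS)(OH)]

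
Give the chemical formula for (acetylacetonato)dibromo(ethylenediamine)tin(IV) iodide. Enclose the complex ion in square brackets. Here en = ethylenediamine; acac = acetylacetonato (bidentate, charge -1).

[Sn(acac)Br2(en)]I

Ligands: 2 bromo (Br, -1), 1 ethylenediamine (en, neutral), 1 acetylacetonato (acac, -1). Ligand charge sum = -3.
Charge balance with iodide (-1) requires 1 complex ion per 1 iodide.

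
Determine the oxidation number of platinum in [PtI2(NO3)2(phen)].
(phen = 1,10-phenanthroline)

+4

No counter-ion: the bracketed complex is neutral.
Ligand charges: 2×I = -2; 2×NO3 = -2; 1×phen neutral; sum -4.
Pt + (-4) = 0 ⇒ Pt is +4.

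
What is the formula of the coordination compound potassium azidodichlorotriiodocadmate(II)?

Ligands: 2 chloro (Cl, -1), 3 iodo (I, -1), 1 azido (N3, -1). Ligand charge sum = -6.
With Cd in oxidation state +2, the complex ion is [Cd...]^4−.
Charge balance with potassium (+1) requires 1 complex ion per 4 potassium.

K4[CdCl2I3(N3)]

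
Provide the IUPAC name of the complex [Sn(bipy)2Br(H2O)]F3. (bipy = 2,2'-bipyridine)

aquabis(2,2'-bipyridine)bromotin(IV) fluoride

The 3 fluoride counter-ions carry a total charge of -3, so each complex ion is 3+.
Ligand charges: 1×bromo (-1 each), 2×2,2'-bipyridine (neutral), 1×aqua (neutral); total -1. So Sn + (-1) = 3+, giving Sn = +4.
Ligands are named alphabetically: aqua before bipyridine before bromo.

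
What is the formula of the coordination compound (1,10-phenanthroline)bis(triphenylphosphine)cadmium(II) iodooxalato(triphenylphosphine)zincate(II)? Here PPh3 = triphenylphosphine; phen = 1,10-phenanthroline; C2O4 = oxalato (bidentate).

Cation [Cd…]: ligand charges 0, Cd(II) ⇒ ion charge 2+.
Anion [Zn…]: ligand charges -3, Zn(II) ⇒ ion charge 1−.
One 2+ cation requires 2 of the 1− anion.

[Cd(phen)(PPh3)2][Zn(C2O4)I(PPh3)]2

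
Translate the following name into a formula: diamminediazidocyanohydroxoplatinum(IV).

Ligands: 2 azido (N3, -1), 1 hydroxo (OH, -1), 1 cyano (CN, -1), 2 ammine (NH3, neutral). Ligand charge sum = -4.
With Pt in oxidation state +4, the complex ion is [Pt...].

[Pt(CN)(N3)2(NH3)2(OH)]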